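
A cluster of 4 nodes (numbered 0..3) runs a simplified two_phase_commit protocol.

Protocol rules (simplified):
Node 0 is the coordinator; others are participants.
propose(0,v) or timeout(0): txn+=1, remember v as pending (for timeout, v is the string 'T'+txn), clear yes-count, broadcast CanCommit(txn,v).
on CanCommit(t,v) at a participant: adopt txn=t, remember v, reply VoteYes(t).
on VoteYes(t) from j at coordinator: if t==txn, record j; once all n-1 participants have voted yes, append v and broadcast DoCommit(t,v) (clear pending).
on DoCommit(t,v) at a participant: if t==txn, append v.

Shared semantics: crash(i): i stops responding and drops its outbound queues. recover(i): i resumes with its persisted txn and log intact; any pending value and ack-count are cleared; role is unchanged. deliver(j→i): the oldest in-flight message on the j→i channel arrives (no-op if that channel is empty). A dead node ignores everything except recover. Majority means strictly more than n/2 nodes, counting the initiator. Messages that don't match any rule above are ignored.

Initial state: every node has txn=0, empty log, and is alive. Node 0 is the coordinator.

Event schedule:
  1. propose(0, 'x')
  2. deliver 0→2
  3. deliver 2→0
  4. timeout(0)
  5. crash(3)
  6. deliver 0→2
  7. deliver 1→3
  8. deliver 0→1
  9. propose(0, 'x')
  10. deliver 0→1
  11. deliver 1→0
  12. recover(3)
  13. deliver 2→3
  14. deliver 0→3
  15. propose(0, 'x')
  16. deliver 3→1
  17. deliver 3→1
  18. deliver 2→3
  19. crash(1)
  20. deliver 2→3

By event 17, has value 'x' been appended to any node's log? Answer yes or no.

no

after 1 — propose(0,'x'): n0:coor/t1/[-]
after 2 — deliver 0→2: n2:part/t1/[-]
after 3 — deliver 2→0: ·
after 4 — timeout(0): n0:coor/t2/[-]
after 5 — crash(3): n3:✗part/t0/[-]
after 6 — deliver 0→2: n2:part/t2/[-]
after 7 — deliver 1→3: ·
after 8 — deliver 0→1: n1:part/t1/[-]
after 9 — propose(0,'x'): n0:coor/t3/[-]
after 10 — deliver 0→1: n1:part/t2/[-]
after 11 — deliver 1→0: ·
after 12 — recover(3): n3:part/t0/[-]
after 13 — deliver 2→3: ·
after 14 — deliver 0→3: n3:part/t1/[-]
after 15 — propose(0,'x'): n0:coor/t4/[-]
after 16 — deliver 3→1: ·
after 17 — deliver 3→1: ·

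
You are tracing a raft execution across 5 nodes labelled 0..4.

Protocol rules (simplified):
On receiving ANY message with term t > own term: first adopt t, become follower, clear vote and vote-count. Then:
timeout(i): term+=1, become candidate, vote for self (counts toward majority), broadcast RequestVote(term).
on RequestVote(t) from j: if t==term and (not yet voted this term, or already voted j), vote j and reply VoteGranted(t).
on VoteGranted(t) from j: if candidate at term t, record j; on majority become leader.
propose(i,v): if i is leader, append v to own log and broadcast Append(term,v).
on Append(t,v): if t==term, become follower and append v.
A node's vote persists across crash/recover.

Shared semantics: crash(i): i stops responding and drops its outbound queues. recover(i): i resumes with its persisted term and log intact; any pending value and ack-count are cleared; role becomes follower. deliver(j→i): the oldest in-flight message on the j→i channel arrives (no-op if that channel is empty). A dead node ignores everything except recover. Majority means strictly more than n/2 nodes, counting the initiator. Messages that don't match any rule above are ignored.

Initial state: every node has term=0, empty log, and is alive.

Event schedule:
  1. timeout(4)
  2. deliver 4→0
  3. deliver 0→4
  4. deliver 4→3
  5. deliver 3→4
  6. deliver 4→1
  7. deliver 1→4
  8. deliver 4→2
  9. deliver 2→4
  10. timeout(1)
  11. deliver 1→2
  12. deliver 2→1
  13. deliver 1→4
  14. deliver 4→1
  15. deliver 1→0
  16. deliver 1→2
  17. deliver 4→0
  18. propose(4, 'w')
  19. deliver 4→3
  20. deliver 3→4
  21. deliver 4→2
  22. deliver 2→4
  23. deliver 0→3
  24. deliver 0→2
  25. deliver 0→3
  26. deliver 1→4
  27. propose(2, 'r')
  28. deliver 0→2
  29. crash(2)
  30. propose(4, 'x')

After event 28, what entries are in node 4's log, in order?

empty

e1 timeout(4): 4[cand,t=1,-]
e2 deliver 4→0: 0[foll,t=1,-]
e3 deliver 0→4: ·
e4 deliver 4→3: 3[foll,t=1,-]
e5 deliver 3→4: 4[lead,t=1,-]
e6 deliver 4→1: 1[foll,t=1,-]
e7 deliver 1→4: ·
e8 deliver 4→2: 2[foll,t=1,-]
e9 deliver 2→4: ·
e10 timeout(1): 1[cand,t=2,-]
e11 deliver 1→2: 2[foll,t=2,-]
e12 deliver 2→1: ·
e13 deliver 1→4: 4[foll,t=2,-]
e14 deliver 4→1: 1[lead,t=2,-]
e15 deliver 1→0: 0[foll,t=2,-]
e16 deliver 1→2: ·
e17 deliver 4→0: ·
e18 propose(4,'w'): ·
e19 deliver 4→3: ·
e20 deliver 3→4: ·
e21 deliver 4→2: ·
e22 deliver 2→4: ·
e23 deliver 0→3: ·
e24 deliver 0→2: ·
e25 deliver 0→3: ·
e26 deliver 1→4: ·
e27 propose(2,'r'): ·
e28 deliver 0→2: ·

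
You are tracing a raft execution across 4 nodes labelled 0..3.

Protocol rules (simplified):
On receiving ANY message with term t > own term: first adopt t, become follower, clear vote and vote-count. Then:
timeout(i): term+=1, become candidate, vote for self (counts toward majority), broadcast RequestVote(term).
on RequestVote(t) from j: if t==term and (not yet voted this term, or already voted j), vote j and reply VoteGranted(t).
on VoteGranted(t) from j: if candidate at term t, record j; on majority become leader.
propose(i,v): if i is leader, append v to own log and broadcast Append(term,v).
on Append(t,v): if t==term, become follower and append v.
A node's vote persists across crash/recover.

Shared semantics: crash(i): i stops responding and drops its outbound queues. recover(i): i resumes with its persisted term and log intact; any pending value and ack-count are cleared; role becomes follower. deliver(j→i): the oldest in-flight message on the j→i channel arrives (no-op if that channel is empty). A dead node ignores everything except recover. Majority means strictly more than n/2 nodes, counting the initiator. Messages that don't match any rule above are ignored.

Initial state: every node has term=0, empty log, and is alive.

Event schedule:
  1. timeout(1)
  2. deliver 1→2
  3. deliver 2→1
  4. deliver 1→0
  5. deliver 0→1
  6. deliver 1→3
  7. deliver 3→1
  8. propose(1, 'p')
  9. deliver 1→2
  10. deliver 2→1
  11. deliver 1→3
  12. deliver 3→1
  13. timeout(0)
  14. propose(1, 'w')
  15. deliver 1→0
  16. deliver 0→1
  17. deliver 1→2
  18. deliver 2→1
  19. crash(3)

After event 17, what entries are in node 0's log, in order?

after 1 — timeout(1): n1:cand/t1/[-]
after 2 — deliver 1→2: n2:foll/t1/[-]
after 3 — deliver 2→1: ·
after 4 — deliver 1→0: n0:foll/t1/[-]
after 5 — deliver 0→1: n1:lead/t1/[-]
after 6 — deliver 1→3: n3:foll/t1/[-]
after 7 — deliver 3→1: ·
after 8 — propose(1,'p'): n1:lead/t1/[p]
after 9 — deliver 1→2: n2:foll/t1/[p]
after 10 — deliver 2→1: ·
after 11 — deliver 1→3: n3:foll/t1/[p]
after 12 — deliver 3→1: ·
after 13 — timeout(0): n0:cand/t2/[-]
after 14 — propose(1,'w'): n1:lead/t1/[p,w]
after 15 — deliver 1→0: ·
after 16 — deliver 0→1: n1:foll/t2/[p,w]
after 17 — deliver 1→2: n2:foll/t1/[p,w]

empty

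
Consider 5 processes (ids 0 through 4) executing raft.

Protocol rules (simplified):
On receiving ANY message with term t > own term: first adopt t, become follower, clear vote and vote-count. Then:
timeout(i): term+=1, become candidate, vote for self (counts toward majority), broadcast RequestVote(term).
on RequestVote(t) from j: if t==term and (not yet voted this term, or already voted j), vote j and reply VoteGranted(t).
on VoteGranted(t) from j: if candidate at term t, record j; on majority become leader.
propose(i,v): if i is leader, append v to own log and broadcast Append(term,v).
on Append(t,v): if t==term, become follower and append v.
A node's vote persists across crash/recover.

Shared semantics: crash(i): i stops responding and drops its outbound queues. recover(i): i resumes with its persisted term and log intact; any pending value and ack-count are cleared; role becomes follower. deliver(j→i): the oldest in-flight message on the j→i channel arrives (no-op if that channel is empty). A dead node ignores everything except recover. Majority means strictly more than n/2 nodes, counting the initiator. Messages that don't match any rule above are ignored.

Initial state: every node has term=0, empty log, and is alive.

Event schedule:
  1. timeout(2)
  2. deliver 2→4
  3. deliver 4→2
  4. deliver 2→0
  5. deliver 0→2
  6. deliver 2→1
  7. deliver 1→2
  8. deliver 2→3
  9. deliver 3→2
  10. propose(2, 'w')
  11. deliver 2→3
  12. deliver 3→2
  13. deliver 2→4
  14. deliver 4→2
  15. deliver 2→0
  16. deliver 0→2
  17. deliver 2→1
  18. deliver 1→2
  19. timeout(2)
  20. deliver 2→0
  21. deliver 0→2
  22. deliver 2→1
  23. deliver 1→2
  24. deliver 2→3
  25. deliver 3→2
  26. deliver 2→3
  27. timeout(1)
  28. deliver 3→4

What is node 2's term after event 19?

step 1 timeout(2): 2={cand,t=1,log=-}
step 2 deliver 2→4: 4={foll,t=1,log=-}
step 3 deliver 4→2: —
step 4 deliver 2→0: 0={foll,t=1,log=-}
step 5 deliver 0→2: 2={lead,t=1,log=-}
step 6 deliver 2→1: 1={foll,t=1,log=-}
step 7 deliver 1→2: —
step 8 deliver 2→3: 3={foll,t=1,log=-}
step 9 deliver 3→2: —
step 10 propose(2,'w'): 2={lead,t=1,log=w}
step 11 deliver 2→3: 3={foll,t=1,log=w}
step 12 deliver 3→2: —
step 13 deliver 2→4: 4={foll,t=1,log=w}
step 14 deliver 4→2: —
step 15 deliver 2→0: 0={foll,t=1,log=w}
step 16 deliver 0→2: —
step 17 deliver 2→1: 1={foll,t=1,log=w}
step 18 deliver 1→2: —
step 19 timeout(2): 2={cand,t=2,log=w}

2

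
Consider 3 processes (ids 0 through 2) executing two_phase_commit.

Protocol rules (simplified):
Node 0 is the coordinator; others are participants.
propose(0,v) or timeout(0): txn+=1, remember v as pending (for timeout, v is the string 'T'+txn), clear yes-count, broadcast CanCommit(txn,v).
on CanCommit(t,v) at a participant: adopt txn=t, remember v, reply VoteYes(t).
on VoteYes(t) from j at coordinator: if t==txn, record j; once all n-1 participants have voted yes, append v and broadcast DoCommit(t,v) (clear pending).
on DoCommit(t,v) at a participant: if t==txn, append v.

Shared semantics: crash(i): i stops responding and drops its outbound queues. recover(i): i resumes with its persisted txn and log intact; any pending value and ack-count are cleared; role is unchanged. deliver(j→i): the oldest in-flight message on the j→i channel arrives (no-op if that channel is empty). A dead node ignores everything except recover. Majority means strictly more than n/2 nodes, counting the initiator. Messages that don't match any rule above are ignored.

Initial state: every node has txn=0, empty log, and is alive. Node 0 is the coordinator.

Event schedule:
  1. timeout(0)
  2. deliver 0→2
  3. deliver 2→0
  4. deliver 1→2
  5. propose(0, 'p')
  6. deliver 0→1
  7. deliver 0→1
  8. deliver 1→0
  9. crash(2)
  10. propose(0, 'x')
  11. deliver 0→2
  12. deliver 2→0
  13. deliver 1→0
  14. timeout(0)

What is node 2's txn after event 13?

1

after 1 — timeout(0): n0:coor/t1/[-]
after 2 — deliver 0→2: n2:part/t1/[-]
after 3 — deliver 2→0: ·
after 4 — deliver 1→2: ·
after 5 — propose(0,'p'): n0:coor/t2/[-]
after 6 — deliver 0→1: n1:part/t1/[-]
after 7 — deliver 0→1: n1:part/t2/[-]
after 8 — deliver 1→0: ·
after 9 — crash(2): n2:✗part/t1/[-]
after 10 — propose(0,'x'): n0:coor/t3/[-]
after 11 — deliver 0→2: ·
after 12 — deliver 2→0: ·
after 13 — deliver 1→0: ·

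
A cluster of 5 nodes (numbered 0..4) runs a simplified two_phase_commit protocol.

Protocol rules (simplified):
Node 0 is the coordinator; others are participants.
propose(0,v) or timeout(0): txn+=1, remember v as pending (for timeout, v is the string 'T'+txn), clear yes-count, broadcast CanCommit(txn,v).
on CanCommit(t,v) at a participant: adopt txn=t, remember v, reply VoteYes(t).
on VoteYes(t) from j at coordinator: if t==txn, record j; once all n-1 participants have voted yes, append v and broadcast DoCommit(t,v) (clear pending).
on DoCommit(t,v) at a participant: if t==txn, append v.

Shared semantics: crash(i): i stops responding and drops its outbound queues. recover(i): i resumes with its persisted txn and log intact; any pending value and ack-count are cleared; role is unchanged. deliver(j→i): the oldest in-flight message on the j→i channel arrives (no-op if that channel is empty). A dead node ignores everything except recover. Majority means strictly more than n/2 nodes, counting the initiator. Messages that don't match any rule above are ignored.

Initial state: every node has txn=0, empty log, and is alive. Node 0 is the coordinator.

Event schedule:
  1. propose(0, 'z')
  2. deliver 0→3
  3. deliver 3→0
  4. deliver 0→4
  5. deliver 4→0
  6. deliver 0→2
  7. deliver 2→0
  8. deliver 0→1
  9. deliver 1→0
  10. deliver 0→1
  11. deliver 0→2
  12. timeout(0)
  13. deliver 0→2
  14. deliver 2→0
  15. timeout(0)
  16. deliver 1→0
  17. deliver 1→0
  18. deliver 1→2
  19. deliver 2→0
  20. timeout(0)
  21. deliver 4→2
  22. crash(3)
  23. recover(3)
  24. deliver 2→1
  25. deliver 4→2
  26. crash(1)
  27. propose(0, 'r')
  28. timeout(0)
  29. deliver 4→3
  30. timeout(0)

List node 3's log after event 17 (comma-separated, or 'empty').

after 1 — propose(0,'z'): n0:coor/t1/[-]
after 2 — deliver 0→3: n3:part/t1/[-]
after 3 — deliver 3→0: ·
after 4 — deliver 0→4: n4:part/t1/[-]
after 5 — deliver 4→0: ·
after 6 — deliver 0→2: n2:part/t1/[-]
after 7 — deliver 2→0: ·
after 8 — deliver 0→1: n1:part/t1/[-]
after 9 — deliver 1→0: n0:coor/t1/[z]
after 10 — deliver 0→1: n1:part/t1/[z]
after 11 — deliver 0→2: n2:part/t1/[z]
after 12 — timeout(0): n0:coor/t2/[z]
after 13 — deliver 0→2: n2:part/t2/[z]
after 14 — deliver 2→0: ·
after 15 — timeout(0): n0:coor/t3/[z]
after 16 — deliver 1→0: ·
after 17 — deliver 1→0: ·

empty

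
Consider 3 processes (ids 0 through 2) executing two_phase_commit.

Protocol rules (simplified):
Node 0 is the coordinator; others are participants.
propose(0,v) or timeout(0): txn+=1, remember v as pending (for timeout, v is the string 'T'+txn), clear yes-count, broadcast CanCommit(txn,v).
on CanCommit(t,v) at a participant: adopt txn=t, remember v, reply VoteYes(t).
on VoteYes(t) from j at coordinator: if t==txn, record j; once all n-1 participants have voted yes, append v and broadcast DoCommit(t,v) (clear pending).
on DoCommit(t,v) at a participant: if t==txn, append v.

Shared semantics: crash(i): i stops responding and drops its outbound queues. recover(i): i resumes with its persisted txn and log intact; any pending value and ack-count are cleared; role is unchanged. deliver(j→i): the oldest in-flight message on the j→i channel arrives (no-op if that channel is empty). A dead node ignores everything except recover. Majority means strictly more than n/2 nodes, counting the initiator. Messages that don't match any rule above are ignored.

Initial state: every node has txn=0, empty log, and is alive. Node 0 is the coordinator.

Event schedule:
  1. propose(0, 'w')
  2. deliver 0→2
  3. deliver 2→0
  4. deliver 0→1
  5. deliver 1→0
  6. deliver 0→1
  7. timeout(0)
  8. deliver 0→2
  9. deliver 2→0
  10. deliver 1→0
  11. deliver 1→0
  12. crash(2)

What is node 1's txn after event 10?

1

e1 propose(0,'w'): 0[coor,t=1,-]
e2 deliver 0→2: 2[part,t=1,-]
e3 deliver 2→0: ·
e4 deliver 0→1: 1[part,t=1,-]
e5 deliver 1→0: 0[coor,t=1,w]
e6 deliver 0→1: 1[part,t=1,w]
e7 timeout(0): 0[coor,t=2,w]
e8 deliver 0→2: 2[part,t=1,w]
e9 deliver 2→0: ·
e10 deliver 1→0: ·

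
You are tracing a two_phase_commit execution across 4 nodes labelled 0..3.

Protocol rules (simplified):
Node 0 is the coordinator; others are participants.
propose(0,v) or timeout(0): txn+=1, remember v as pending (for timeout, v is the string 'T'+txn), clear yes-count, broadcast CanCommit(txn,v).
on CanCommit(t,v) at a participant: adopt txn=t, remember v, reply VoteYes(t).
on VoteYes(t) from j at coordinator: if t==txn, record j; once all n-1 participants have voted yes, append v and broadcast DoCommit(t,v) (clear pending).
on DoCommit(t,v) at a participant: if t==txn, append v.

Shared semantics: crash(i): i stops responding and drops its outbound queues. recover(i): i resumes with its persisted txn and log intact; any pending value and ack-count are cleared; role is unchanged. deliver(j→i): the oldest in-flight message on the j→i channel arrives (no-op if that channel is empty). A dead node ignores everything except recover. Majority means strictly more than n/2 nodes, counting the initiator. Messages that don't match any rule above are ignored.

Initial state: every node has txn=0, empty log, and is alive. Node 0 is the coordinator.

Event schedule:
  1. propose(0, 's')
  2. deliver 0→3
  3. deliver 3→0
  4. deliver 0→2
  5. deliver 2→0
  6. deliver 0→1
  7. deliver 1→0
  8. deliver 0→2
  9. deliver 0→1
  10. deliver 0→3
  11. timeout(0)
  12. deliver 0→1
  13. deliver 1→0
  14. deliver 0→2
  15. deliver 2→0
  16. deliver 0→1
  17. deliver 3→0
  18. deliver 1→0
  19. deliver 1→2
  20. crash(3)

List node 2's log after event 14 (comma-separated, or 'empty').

s

1. propose(0,'s'):  <0:coor t1 ->
2. deliver 0→3:  <3:part t1 ->
3. deliver 3→0:  nop
4. deliver 0→2:  <2:part t1 ->
5. deliver 2→0:  nop
6. deliver 0→1:  <1:part t1 ->
7. deliver 1→0:  <0:coor t1 s>
8. deliver 0→2:  <2:part t1 s>
9. deliver 0→1:  <1:part t1 s>
10. deliver 0→3:  <3:part t1 s>
11. timeout(0):  <0:coor t2 s>
12. deliver 0→1:  <1:part t2 s>
13. deliver 1→0:  nop
14. deliver 0→2:  <2:part t2 s>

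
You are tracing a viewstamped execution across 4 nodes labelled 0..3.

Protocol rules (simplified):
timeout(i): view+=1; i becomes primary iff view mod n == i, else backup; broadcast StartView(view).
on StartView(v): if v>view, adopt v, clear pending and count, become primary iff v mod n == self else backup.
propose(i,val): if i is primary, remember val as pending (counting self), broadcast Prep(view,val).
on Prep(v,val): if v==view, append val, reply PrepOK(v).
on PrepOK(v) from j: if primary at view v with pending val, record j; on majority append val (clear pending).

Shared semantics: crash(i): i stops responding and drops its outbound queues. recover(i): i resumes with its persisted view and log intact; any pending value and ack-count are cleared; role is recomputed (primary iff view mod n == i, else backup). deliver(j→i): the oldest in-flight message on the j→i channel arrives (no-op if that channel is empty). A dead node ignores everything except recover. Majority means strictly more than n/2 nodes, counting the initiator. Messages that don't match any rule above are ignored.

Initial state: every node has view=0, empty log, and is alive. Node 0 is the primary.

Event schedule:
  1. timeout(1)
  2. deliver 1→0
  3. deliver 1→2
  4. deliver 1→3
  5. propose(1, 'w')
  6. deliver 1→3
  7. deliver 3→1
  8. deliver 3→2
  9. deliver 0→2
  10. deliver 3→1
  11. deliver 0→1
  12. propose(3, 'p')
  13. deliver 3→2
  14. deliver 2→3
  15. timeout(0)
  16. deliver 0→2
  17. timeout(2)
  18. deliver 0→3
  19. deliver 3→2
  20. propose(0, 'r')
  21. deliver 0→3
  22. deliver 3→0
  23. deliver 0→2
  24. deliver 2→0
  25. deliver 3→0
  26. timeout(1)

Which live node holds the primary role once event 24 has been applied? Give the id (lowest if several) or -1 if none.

1

1. timeout(1):  <1:prim v1 ->
2. deliver 1→0:  <0:back v1 ->
3. deliver 1→2:  <2:back v1 ->
4. deliver 1→3:  <3:back v1 ->
5. propose(1,'w'):  nop
6. deliver 1→3:  <3:back v1 w>
7. deliver 3→1:  nop
8. deliver 3→2:  nop
9. deliver 0→2:  nop
10. deliver 3→1:  nop
11. deliver 0→1:  nop
12. propose(3,'p'):  nop
13. deliver 3→2:  nop
14. deliver 2→3:  nop
15. timeout(0):  <0:back v2 ->
16. deliver 0→2:  <2:prim v2 ->
17. timeout(2):  <2:back v3 ->
18. deliver 0→3:  <3:back v2 w>
19. deliver 3→2:  nop
20. propose(0,'r'):  nop
21. deliver 0→3:  nop
22. deliver 3→0:  nop
23. deliver 0→2:  nop
24. deliver 2→0:  <0:back v3 ->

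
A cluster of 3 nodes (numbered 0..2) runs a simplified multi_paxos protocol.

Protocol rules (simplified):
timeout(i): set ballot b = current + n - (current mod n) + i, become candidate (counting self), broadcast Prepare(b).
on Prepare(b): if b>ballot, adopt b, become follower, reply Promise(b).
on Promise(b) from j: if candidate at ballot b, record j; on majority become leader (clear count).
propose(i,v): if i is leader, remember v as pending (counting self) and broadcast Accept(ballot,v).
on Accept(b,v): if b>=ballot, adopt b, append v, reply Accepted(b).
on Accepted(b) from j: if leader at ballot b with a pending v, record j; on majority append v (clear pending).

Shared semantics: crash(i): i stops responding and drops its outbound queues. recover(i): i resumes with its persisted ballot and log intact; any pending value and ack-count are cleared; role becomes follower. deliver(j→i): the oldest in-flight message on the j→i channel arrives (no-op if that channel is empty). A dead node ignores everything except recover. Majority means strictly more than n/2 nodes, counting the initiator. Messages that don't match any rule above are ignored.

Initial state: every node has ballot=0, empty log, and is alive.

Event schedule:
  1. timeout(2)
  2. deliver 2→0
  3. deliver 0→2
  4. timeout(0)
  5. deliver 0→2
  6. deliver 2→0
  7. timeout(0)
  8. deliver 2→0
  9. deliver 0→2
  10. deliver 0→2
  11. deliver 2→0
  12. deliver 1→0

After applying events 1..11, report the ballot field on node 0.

[1] timeout(2) → N2(cand b5 [-])
[2] deliver 2→0 → N0(foll b5 [-])
[3] deliver 0→2 → N2(lead b5 [-])
[4] timeout(0) → N0(cand b6 [-])
[5] deliver 0→2 → N2(foll b6 [-])
[6] deliver 2→0 → N0(lead b6 [-])
[7] timeout(0) → N0(cand b9 [-])
[8] deliver 2→0 → ∅
[9] deliver 0→2 → N2(foll b9 [-])
[10] deliver 0→2 → ∅
[11] deliver 2→0 → N0(lead b9 [-])

9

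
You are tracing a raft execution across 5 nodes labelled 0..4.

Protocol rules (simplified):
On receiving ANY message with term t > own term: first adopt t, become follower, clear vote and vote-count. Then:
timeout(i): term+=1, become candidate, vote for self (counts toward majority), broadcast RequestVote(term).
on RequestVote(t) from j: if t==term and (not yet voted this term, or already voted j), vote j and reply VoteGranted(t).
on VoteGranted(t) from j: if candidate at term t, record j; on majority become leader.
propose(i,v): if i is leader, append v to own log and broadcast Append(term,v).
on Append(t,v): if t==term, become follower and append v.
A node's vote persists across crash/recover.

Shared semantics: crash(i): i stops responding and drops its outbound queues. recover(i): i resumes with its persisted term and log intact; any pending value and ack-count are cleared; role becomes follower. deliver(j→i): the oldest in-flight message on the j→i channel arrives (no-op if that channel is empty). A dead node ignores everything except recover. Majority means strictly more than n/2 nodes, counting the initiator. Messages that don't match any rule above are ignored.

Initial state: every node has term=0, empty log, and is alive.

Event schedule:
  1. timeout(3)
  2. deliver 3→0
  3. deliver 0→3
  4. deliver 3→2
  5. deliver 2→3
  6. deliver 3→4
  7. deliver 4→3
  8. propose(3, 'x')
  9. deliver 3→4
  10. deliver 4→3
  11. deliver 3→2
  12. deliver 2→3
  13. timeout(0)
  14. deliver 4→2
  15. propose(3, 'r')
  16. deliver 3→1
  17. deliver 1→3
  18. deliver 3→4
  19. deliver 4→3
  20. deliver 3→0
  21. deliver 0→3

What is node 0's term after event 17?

e1 timeout(3): 3[cand,t=1,-]
e2 deliver 3→0: 0[foll,t=1,-]
e3 deliver 0→3: ·
e4 deliver 3→2: 2[foll,t=1,-]
e5 deliver 2→3: 3[lead,t=1,-]
e6 deliver 3→4: 4[foll,t=1,-]
e7 deliver 4→3: ·
e8 propose(3,'x'): 3[lead,t=1,x]
e9 deliver 3→4: 4[foll,t=1,x]
e10 deliver 4→3: ·
e11 deliver 3→2: 2[foll,t=1,x]
e12 deliver 2→3: ·
e13 timeout(0): 0[cand,t=2,-]
e14 deliver 4→2: ·
e15 propose(3,'r'): 3[lead,t=1,x,r]
e16 deliver 3→1: 1[foll,t=1,-]
e17 deliver 1→3: ·

2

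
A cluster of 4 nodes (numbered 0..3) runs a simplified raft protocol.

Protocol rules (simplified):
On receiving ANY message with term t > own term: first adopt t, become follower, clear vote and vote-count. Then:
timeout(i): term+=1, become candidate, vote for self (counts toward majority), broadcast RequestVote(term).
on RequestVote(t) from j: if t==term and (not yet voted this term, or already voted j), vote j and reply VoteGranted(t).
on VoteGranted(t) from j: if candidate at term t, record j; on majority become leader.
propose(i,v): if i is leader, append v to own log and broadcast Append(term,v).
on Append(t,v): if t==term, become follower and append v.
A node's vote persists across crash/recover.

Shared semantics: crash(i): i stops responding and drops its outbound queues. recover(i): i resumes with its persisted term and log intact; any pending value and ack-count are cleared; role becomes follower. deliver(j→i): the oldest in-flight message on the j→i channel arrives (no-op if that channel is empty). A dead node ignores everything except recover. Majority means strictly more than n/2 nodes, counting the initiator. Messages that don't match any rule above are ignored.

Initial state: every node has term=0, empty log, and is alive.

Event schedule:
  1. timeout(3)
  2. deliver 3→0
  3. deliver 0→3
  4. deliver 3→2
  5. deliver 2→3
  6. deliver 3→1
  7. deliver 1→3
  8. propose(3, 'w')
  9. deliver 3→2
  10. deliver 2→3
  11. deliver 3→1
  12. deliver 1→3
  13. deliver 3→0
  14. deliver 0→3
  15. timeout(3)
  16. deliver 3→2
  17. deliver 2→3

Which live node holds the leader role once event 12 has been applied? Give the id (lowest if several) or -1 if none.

3

1. timeout(3):  <3:cand t1 ->
2. deliver 3→0:  <0:foll t1 ->
3. deliver 0→3:  nop
4. deliver 3→2:  <2:foll t1 ->
5. deliver 2→3:  <3:lead t1 ->
6. deliver 3→1:  <1:foll t1 ->
7. deliver 1→3:  nop
8. propose(3,'w'):  <3:lead t1 w>
9. deliver 3→2:  <2:foll t1 w>
10. deliver 2→3:  nop
11. deliver 3→1:  <1:foll t1 w>
12. deliver 1→3:  nop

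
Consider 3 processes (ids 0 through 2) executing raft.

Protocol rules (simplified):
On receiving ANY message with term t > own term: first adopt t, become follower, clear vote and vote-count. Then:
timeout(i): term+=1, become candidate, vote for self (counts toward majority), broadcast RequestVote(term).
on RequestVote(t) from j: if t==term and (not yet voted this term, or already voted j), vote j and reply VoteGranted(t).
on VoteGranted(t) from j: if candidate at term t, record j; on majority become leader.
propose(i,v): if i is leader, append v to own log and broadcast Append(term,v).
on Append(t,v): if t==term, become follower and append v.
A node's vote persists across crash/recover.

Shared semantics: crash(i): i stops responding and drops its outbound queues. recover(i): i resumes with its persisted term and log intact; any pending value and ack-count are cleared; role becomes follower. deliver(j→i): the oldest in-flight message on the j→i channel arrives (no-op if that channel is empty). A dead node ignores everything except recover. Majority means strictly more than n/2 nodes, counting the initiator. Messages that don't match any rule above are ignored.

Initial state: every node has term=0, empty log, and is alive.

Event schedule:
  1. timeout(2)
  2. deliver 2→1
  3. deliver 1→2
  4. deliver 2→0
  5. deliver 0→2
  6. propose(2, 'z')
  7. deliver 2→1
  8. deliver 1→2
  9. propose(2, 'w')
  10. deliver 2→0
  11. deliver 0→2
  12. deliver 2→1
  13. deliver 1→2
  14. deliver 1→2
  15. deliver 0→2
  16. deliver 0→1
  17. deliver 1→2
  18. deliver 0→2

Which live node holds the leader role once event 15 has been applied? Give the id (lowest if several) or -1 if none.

1. timeout(2):  <2:cand t1 ->
2. deliver 2→1:  <1:foll t1 ->
3. deliver 1→2:  <2:lead t1 ->
4. deliver 2→0:  <0:foll t1 ->
5. deliver 0→2:  nop
6. propose(2,'z'):  <2:lead t1 z>
7. deliver 2→1:  <1:foll t1 z>
8. deliver 1→2:  nop
9. propose(2,'w'):  <2:lead t1 z,w>
10. deliver 2→0:  <0:foll t1 z>
11. deliver 0→2:  nop
12. deliver 2→1:  <1:foll t1 z,w>
13. deliver 1→2:  nop
14. deliver 1→2:  nop
15. deliver 0→2:  nop

2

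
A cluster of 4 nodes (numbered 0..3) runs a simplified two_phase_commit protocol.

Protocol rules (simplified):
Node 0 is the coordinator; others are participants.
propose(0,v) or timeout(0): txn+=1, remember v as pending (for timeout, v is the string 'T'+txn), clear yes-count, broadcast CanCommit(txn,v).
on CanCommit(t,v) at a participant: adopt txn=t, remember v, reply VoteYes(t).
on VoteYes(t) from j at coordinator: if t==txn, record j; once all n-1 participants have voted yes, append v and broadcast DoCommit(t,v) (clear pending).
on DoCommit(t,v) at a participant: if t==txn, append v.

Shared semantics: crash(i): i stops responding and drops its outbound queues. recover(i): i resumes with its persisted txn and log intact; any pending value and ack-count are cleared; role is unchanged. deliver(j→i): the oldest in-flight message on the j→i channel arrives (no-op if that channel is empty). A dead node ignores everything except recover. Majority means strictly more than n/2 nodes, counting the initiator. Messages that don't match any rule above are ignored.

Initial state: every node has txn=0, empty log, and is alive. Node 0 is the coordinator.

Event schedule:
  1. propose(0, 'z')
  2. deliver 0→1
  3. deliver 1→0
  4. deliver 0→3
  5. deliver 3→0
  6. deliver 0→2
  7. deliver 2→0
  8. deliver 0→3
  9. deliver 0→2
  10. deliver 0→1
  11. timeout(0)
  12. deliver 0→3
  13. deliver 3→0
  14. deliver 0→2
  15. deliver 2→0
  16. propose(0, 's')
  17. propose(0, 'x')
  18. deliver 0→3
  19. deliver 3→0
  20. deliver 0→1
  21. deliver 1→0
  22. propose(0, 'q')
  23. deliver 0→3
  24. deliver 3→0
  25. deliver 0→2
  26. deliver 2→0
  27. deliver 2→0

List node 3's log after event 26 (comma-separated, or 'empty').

step 1 propose(0,'z'): 0={coor,t=1,log=-}
step 2 deliver 0→1: 1={part,t=1,log=-}
step 3 deliver 1→0: —
step 4 deliver 0→3: 3={part,t=1,log=-}
step 5 deliver 3→0: —
step 6 deliver 0→2: 2={part,t=1,log=-}
step 7 deliver 2→0: 0={coor,t=1,log=z}
step 8 deliver 0→3: 3={part,t=1,log=z}
step 9 deliver 0→2: 2={part,t=1,log=z}
step 10 deliver 0→1: 1={part,t=1,log=z}
step 11 timeout(0): 0={coor,t=2,log=z}
step 12 deliver 0→3: 3={part,t=2,log=z}
step 13 deliver 3→0: —
step 14 deliver 0→2: 2={part,t=2,log=z}
step 15 deliver 2→0: —
step 16 propose(0,'s'): 0={coor,t=3,log=z}
step 17 propose(0,'x'): 0={coor,t=4,log=z}
step 18 deliver 0→3: 3={part,t=3,log=z}
step 19 deliver 3→0: —
step 20 deliver 0→1: 1={part,t=2,log=z}
step 21 deliver 1→0: —
step 22 propose(0,'q'): 0={coor,t=5,log=z}
step 23 deliver 0→3: 3={part,t=4,log=z}
step 24 deliver 3→0: —
step 25 deliver 0→2: 2={part,t=3,log=z}
step 26 deliver 2→0: —

z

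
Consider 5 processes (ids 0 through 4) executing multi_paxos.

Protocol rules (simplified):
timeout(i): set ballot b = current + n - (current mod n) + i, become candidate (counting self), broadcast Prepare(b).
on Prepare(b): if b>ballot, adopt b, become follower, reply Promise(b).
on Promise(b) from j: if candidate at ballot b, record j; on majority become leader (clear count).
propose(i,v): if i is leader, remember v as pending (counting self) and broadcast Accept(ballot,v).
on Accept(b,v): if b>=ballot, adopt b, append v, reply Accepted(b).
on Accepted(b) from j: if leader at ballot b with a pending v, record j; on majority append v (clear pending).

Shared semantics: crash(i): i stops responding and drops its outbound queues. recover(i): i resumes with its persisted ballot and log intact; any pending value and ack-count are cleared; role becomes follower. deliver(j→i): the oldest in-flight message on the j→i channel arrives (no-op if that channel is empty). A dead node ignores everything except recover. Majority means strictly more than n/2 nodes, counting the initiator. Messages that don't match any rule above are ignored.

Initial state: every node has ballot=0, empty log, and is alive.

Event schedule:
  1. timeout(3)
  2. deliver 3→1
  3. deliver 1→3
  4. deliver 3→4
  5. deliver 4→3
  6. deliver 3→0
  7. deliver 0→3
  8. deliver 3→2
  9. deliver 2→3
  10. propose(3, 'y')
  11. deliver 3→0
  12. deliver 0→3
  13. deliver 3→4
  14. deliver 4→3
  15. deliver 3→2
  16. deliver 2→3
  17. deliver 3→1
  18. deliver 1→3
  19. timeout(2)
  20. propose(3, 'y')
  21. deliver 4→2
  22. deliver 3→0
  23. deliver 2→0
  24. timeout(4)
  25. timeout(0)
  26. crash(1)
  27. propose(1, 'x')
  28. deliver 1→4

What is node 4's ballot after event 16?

8

e1 timeout(3): 3[cand,b=8,-]
e2 deliver 3→1: 1[foll,b=8,-]
e3 deliver 1→3: ·
e4 deliver 3→4: 4[foll,b=8,-]
e5 deliver 4→3: 3[lead,b=8,-]
e6 deliver 3→0: 0[foll,b=8,-]
e7 deliver 0→3: ·
e8 deliver 3→2: 2[foll,b=8,-]
e9 deliver 2→3: ·
e10 propose(3,'y'): ·
e11 deliver 3→0: 0[foll,b=8,y]
e12 deliver 0→3: ·
e13 deliver 3→4: 4[foll,b=8,y]
e14 deliver 4→3: 3[lead,b=8,y]
e15 deliver 3→2: 2[foll,b=8,y]
e16 deliver 2→3: ·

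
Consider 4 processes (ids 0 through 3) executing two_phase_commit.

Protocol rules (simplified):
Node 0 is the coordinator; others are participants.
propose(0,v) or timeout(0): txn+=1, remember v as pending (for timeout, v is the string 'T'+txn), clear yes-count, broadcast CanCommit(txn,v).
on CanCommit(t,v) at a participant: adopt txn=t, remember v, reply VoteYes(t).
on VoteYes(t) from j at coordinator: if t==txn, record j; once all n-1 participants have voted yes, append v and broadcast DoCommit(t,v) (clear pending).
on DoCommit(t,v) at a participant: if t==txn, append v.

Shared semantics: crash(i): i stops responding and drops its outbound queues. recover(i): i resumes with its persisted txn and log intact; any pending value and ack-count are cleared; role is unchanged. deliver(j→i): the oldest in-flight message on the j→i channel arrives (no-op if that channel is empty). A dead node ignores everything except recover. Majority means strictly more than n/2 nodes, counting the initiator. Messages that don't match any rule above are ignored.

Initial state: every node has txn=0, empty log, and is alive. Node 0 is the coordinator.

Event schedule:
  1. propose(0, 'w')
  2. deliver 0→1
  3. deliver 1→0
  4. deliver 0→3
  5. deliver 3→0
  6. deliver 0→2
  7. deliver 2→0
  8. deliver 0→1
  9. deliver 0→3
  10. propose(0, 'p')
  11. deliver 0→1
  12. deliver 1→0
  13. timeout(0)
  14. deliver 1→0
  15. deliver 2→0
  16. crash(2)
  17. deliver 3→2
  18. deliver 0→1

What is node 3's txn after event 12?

after 1 — propose(0,'w'): n0:coor/t1/[-]
after 2 — deliver 0→1: n1:part/t1/[-]
after 3 — deliver 1→0: ·
after 4 — deliver 0→3: n3:part/t1/[-]
after 5 — deliver 3→0: ·
after 6 — deliver 0→2: n2:part/t1/[-]
after 7 — deliver 2→0: n0:coor/t1/[w]
after 8 — deliver 0→1: n1:part/t1/[w]
after 9 — deliver 0→3: n3:part/t1/[w]
after 10 — propose(0,'p'): n0:coor/t2/[w]
after 11 — deliver 0→1: n1:part/t2/[w]
after 12 — deliver 1→0: ·

1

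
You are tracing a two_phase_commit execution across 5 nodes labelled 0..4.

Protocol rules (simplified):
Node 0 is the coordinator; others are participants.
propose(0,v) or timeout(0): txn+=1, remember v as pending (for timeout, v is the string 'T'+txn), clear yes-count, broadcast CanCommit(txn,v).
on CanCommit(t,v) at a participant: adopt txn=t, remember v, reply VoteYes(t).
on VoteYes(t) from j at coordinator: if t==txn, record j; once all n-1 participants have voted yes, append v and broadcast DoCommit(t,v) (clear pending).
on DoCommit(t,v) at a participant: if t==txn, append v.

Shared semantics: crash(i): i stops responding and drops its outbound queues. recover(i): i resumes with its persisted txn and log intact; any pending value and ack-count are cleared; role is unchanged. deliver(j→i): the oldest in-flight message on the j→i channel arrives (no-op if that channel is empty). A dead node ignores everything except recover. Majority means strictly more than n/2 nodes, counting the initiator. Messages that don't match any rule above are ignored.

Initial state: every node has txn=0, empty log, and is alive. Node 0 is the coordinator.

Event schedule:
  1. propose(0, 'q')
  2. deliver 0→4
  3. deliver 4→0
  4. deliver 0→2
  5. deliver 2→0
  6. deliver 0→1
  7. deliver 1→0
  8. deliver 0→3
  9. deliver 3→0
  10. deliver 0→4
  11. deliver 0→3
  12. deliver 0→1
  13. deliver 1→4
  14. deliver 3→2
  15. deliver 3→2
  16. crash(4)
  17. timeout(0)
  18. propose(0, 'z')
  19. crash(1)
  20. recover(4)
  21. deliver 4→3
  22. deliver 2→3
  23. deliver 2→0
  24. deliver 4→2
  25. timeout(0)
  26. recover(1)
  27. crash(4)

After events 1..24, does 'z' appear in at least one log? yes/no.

no

1. propose(0,'q'):  <0:coor t1 ->
2. deliver 0→4:  <4:part t1 ->
3. deliver 4→0:  nop
4. deliver 0→2:  <2:part t1 ->
5. deliver 2→0:  nop
6. deliver 0→1:  <1:part t1 ->
7. deliver 1→0:  nop
8. deliver 0→3:  <3:part t1 ->
9. deliver 3→0:  <0:coor t1 q>
10. deliver 0→4:  <4:part t1 q>
11. deliver 0→3:  <3:part t1 q>
12. deliver 0→1:  <1:part t1 q>
13. deliver 1→4:  nop
14. deliver 3→2:  nop
15. deliver 3→2:  nop
16. crash(4):  <4:✗part t1 q>
17. timeout(0):  <0:coor t2 q>
18. propose(0,'z'):  <0:coor t3 q>
19. crash(1):  <1:✗part t1 q>
20. recover(4):  <4:part t1 q>
21. deliver 4→3:  nop
22. deliver 2→3:  nop
23. deliver 2→0:  nop
24. deliver 4→2:  nop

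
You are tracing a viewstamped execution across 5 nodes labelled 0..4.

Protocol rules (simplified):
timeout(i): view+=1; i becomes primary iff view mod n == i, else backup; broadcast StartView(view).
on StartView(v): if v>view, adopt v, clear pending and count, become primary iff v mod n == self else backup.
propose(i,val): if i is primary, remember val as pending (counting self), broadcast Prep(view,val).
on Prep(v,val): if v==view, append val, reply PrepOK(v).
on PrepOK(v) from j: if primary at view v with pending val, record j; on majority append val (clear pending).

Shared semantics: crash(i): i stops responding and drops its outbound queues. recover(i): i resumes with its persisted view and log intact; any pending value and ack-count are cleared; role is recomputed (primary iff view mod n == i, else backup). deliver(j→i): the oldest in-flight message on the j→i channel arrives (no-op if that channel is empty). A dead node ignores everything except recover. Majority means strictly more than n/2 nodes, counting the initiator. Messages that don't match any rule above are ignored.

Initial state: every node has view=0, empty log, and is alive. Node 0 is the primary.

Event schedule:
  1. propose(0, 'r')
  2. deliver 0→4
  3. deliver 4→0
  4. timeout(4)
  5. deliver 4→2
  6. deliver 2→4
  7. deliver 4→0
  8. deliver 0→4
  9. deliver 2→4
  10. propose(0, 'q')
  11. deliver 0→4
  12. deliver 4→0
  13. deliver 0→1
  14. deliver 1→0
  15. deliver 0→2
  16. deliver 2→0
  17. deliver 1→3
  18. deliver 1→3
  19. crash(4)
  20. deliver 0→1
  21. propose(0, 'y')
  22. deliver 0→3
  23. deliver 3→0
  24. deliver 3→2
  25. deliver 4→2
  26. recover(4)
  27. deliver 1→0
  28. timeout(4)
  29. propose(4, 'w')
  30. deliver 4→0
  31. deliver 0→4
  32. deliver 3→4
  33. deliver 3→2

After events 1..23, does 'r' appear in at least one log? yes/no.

1. propose(0,'r'):  nop
2. deliver 0→4:  <4:back v0 r>
3. deliver 4→0:  nop
4. timeout(4):  <4:back v1 r>
5. deliver 4→2:  <2:back v1 ->
6. deliver 2→4:  nop
7. deliver 4→0:  <0:back v1 ->
8. deliver 0→4:  nop
9. deliver 2→4:  nop
10. propose(0,'q'):  nop
11. deliver 0→4:  nop
12. deliver 4→0:  nop
13. deliver 0→1:  <1:back v0 r>
14. deliver 1→0:  nop
15. deliver 0→2:  nop
16. deliver 2→0:  nop
17. deliver 1→3:  nop
18. deliver 1→3:  nop
19. crash(4):  <4:✗back v1 r>
20. deliver 0→1:  nop
21. propose(0,'y'):  nop
22. deliver 0→3:  <3:back v0 r>
23. deliver 3→0:  nop

yes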